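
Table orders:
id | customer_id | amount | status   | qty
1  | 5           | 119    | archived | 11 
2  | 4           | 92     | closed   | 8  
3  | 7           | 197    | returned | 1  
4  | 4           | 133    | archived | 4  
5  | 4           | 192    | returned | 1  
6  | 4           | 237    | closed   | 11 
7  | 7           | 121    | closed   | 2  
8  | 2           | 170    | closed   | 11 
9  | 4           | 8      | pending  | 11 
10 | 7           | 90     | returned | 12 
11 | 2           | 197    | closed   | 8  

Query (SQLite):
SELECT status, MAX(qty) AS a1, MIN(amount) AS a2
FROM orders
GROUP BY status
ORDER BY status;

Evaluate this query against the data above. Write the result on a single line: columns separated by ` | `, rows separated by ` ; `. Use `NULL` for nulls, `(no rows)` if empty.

Group orders by status.
Per group compute: MAX(qty), MIN(amount).
  archived: ids {1, 4} → MAX(qty)=11, MIN(amount)=119
  closed: ids {2, 6, 7, 8, 11} → MAX(qty)=11, MIN(amount)=92
  pending: ids {9} → MAX(qty)=11, MIN(amount)=8
  returned: ids {3, 5, 10} → MAX(qty)=12, MIN(amount)=90

archived | 11 | 119 ; closed | 11 | 92 ; pending | 11 | 8 ; returned | 12 | 90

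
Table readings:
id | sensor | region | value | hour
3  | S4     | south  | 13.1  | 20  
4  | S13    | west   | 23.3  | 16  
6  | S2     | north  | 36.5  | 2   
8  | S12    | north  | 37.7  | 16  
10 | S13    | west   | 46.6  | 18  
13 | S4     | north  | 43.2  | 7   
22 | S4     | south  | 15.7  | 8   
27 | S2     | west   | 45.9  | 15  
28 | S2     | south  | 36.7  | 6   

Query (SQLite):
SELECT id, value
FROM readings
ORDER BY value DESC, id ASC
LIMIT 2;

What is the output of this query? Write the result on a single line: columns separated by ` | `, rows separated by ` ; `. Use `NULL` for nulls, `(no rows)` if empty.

10 | 46.6 ; 27 | 45.9

Sort by value desc, tiebreak id asc: (46.6, id=10), (45.9, id=27), (43.2, id=13), (37.7, id=8), (36.7, id=28) …. Take first 2.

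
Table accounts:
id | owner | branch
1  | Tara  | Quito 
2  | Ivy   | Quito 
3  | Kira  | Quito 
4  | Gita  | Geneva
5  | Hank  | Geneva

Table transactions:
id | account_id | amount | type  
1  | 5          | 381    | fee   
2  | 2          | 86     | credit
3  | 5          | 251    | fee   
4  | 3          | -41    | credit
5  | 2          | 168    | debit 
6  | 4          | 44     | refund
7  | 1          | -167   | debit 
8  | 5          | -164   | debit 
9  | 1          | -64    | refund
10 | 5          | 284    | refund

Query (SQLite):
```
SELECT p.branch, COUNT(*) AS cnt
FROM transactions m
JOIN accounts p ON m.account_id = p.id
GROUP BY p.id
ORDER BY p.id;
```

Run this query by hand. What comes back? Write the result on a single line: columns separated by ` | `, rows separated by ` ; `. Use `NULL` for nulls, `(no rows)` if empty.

Join each transactions row to its accounts via account_id.
Group joined rows by accounts.id; compute COUNT(*) per group.
  1: ids {7, 9} → COUNT(*)=2
  2: ids {2, 5} → COUNT(*)=2
  3: ids {4} → COUNT(*)=1
  4: ids {6} → COUNT(*)=1
  5: ids {1, 3, 8, 10} → COUNT(*)=4

Quito | 2 ; Quito | 2 ; Quito | 1 ; Geneva | 1 ; Geneva | 4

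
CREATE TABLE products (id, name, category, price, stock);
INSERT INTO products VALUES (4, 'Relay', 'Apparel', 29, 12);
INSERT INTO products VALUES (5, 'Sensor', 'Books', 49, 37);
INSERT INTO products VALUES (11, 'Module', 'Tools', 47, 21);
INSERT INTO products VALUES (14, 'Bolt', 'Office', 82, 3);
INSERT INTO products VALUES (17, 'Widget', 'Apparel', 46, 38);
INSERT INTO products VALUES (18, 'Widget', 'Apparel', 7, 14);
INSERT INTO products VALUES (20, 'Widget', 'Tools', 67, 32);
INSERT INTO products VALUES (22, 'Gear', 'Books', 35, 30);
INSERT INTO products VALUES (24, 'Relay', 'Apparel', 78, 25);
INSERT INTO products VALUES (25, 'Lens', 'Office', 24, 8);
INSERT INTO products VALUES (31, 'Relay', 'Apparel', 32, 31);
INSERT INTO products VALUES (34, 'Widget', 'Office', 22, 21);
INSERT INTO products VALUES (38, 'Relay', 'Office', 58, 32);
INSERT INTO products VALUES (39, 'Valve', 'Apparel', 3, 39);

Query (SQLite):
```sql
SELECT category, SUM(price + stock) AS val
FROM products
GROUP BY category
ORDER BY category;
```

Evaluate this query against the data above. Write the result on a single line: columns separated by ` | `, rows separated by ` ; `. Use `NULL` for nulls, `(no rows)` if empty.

For each row compute price + stock.
Group by category; take SUM of the expression per group.
  Apparel: ids {4, 17, 18, 24, 31, 39} → SUM(price + stock)=354
  Books: ids {5, 22} → SUM(price + stock)=151
  Office: ids {14, 25, 34, 38} → SUM(price + stock)=250
  Tools: ids {11, 20} → SUM(price + stock)=167

Apparel | 354 ; Books | 151 ; Office | 250 ; Tools | 167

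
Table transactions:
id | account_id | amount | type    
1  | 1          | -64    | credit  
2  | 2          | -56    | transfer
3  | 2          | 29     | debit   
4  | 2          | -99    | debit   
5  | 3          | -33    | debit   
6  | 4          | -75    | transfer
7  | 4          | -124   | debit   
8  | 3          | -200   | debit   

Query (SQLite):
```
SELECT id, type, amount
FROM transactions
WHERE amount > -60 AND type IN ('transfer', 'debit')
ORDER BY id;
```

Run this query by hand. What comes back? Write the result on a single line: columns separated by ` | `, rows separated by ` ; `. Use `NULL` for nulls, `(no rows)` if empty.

amount > -60: ids {2, 3, 5}
type IN ('transfer', 'debit'): ids {2, 3, 4, 5, 6, 7, 8}
Combine with AND.

2 | transfer | -56 ; 3 | debit | 29 ; 5 | debit | -33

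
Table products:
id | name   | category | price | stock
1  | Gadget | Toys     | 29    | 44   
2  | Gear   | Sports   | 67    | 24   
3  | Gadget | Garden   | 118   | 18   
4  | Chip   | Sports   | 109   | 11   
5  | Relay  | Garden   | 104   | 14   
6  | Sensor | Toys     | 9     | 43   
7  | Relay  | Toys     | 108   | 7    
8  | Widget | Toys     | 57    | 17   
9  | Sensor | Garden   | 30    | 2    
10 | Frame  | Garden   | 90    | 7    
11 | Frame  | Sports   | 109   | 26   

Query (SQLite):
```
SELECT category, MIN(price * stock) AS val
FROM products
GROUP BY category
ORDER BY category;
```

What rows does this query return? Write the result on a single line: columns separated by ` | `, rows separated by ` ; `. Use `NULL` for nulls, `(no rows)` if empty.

Garden | 60 ; Sports | 1199 ; Toys | 387

For each row compute price * stock.
Group by category; take MIN of the expression per group.
  Garden: ids {3, 5, 9, 10} → MIN(price * stock)=60
  Sports: ids {2, 4, 11} → MIN(price * stock)=1199
  Toys: ids {1, 6, 7, 8} → MIN(price * stock)=387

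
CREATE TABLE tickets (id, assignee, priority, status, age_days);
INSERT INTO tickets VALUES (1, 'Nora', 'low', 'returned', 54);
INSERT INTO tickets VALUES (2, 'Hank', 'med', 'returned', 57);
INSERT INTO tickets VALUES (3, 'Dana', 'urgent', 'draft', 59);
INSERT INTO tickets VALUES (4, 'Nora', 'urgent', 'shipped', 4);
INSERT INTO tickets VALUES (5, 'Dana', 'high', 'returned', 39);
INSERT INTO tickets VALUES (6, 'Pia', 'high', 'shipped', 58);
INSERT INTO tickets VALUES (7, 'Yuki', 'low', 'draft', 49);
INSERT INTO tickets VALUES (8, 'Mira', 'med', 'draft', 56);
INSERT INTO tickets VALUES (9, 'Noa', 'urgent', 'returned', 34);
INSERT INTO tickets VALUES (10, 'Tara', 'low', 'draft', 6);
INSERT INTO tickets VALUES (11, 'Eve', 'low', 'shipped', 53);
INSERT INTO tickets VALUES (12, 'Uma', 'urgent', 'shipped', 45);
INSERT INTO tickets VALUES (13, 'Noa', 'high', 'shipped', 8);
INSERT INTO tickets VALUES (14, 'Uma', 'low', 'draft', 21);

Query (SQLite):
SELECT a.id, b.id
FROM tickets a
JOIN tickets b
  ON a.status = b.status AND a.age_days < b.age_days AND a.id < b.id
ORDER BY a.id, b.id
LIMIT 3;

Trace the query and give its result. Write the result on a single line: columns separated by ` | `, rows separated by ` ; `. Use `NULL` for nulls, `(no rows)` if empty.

Pairs (a,b) with same status, a.age_days < b.age_days, a.id < b.id.
status groups: draft:{3,7,8,10,14} returned:{1,2,5,9} shipped:{4,6,11,12,13}
Ordered by (a.id, b.id); first 3.

1 | 2 ; 4 | 6 ; 4 | 11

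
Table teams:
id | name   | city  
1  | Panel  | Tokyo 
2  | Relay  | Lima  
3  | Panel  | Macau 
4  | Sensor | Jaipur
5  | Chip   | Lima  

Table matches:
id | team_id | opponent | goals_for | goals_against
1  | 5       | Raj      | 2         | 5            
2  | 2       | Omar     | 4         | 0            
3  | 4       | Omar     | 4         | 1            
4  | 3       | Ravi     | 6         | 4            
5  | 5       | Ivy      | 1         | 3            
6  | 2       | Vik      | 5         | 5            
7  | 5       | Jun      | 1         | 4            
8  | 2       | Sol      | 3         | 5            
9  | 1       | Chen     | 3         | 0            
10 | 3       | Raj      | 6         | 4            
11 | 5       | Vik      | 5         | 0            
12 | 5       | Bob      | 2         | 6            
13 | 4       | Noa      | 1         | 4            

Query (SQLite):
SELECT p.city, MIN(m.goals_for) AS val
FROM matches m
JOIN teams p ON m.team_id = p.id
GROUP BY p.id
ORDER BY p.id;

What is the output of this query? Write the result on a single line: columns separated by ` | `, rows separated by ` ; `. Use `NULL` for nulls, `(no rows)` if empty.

Tokyo | 3 ; Lima | 3 ; Macau | 6 ; Jaipur | 1 ; Lima | 1

Join each matches row to its teams via team_id.
Group joined rows by teams.id; compute MIN(m.goals_for) per group.
  1: ids {9} → MIN(m.goals_for)=3
  2: ids {2, 6, 8} → MIN(m.goals_for)=3
  3: ids {4, 10} → MIN(m.goals_for)=6
  4: ids {3, 13} → MIN(m.goals_for)=1
  5: ids {1, 5, 7, 11, 12} → MIN(m.goals_for)=1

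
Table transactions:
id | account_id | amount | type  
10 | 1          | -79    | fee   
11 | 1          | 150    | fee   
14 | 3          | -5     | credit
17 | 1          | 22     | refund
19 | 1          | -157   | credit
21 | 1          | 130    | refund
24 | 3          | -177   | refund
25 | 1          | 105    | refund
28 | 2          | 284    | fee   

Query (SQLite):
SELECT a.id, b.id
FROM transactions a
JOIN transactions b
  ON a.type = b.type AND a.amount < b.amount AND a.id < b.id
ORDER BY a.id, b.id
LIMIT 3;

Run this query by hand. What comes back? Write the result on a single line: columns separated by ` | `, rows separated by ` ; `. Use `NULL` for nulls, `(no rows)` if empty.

Pairs (a,b) with same type, a.amount < b.amount, a.id < b.id.
type groups: credit:{14,19} fee:{10,11,28} refund:{17,21,24,25}
Ordered by (a.id, b.id); first 3.

10 | 11 ; 10 | 28 ; 11 | 28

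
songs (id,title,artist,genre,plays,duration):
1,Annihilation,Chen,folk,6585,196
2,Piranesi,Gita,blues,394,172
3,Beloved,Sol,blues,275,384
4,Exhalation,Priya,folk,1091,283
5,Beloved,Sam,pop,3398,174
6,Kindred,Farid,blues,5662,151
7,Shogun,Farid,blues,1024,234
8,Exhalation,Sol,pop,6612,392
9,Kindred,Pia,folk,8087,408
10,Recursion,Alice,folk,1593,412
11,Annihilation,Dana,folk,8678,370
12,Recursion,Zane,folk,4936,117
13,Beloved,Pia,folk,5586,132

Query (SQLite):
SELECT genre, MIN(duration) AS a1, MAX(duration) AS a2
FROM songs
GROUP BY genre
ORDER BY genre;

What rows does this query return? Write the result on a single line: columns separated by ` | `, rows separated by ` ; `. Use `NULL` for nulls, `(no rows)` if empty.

Group songs by genre.
Per group compute: MIN(duration), MAX(duration).
  blues: ids {2, 3, 6, 7} → MIN(duration)=151, MAX(duration)=384
  folk: ids {1, 4, 9, 10, 11, 12, 13} → MIN(duration)=117, MAX(duration)=412
  pop: ids {5, 8} → MIN(duration)=174, MAX(duration)=392

blues | 151 | 384 ; folk | 117 | 412 ; pop | 174 | 392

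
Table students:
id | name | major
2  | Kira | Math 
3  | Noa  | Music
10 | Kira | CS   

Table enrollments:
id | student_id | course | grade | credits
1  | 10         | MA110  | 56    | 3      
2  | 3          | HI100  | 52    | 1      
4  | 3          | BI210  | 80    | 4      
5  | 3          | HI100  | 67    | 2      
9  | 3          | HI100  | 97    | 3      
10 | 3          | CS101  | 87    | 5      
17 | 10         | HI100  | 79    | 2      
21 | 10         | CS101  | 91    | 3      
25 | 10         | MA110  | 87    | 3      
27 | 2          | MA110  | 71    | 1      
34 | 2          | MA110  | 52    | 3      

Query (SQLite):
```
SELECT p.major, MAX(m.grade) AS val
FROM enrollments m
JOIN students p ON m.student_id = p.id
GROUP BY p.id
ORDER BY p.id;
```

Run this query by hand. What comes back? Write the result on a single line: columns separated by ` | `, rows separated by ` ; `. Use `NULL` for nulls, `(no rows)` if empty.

Math | 71 ; Music | 97 ; CS | 91

Join each enrollments row to its students via student_id.
Group joined rows by students.id; compute MAX(m.grade) per group.
  2: ids {27, 34} → MAX(m.grade)=71
  3: ids {2, 4, 5, 9, 10} → MAX(m.grade)=97
  10: ids {1, 17, 21, 25} → MAX(m.grade)=91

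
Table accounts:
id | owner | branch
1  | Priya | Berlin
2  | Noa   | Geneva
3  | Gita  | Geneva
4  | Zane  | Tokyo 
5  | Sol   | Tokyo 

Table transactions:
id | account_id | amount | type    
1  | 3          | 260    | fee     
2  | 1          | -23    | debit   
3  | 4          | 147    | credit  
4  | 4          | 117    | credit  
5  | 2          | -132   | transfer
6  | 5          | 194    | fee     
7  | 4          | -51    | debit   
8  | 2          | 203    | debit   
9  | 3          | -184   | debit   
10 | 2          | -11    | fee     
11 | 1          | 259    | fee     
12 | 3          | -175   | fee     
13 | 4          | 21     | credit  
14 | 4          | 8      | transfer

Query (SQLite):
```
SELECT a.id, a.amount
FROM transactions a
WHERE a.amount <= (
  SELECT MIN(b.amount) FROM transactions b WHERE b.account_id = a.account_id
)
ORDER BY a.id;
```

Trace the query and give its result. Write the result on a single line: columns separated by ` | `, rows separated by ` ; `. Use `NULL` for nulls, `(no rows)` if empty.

For each transactions row a, compute MIN(amount) over rows sharing a.account_id.
Keep row a if a.amount <= that per-group MIN.
  account_id=1: MIN(amount) = -23
  account_id=2: MIN(amount) = -132
  account_id=3: MIN(amount) = -184
  account_id=4: MIN(amount) = -51
  account_id=5: MIN(amount) = 194

2 | -23 ; 5 | -132 ; 6 | 194 ; 7 | -51 ; 9 | -184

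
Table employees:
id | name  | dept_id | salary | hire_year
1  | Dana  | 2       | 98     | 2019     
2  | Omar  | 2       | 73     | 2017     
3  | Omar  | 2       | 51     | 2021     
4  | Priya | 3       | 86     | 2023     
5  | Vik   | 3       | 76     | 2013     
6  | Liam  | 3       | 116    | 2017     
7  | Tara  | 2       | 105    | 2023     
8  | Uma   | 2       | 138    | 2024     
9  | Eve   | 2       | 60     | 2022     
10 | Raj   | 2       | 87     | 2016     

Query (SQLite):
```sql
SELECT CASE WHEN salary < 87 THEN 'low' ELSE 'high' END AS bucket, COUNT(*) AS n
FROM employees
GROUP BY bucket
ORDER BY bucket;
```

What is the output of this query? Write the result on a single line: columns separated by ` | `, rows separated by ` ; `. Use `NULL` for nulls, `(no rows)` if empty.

Bucket rows by salary < 87 → 'low' else 'high'; count each bucket.

high | 5 ; low | 5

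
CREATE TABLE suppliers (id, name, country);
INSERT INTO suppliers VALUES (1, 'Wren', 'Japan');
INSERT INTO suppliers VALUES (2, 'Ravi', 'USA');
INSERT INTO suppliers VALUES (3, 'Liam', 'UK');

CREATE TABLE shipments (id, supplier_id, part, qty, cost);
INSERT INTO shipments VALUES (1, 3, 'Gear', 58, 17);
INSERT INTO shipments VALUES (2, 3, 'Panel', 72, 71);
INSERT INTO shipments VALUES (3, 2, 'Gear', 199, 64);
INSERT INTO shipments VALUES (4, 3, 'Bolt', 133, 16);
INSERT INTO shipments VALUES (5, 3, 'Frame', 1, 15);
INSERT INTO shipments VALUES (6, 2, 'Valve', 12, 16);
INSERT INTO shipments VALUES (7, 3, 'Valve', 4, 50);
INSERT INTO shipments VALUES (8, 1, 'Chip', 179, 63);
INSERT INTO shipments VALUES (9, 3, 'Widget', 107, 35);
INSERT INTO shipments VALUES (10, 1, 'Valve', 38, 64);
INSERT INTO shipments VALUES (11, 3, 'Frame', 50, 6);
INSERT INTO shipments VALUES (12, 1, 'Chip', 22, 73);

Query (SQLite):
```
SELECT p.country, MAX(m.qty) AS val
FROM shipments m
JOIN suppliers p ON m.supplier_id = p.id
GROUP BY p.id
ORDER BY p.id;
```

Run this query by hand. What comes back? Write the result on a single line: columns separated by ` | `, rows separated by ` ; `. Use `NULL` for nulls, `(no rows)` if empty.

Japan | 179 ; USA | 199 ; UK | 133

Join each shipments row to its suppliers via supplier_id.
Group joined rows by suppliers.id; compute MAX(m.qty) per group.
  1: ids {8, 10, 12} → MAX(m.qty)=179
  2: ids {3, 6} → MAX(m.qty)=199
  3: ids {1, 2, 4, 5, 7, 9, 11} → MAX(m.qty)=133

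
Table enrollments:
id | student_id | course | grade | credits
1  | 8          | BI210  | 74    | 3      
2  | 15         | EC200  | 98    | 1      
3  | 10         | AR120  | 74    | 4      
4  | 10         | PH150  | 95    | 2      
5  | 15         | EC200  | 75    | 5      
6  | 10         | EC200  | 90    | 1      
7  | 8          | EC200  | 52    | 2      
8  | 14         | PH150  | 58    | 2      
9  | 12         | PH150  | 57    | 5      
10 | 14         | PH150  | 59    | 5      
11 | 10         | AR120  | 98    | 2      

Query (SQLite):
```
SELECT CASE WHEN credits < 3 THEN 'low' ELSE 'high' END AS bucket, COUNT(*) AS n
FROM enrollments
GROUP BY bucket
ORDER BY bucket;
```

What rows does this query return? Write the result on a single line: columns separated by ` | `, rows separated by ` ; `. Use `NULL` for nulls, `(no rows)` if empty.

Bucket rows by credits < 3 → 'low' else 'high'; count each bucket.

high | 5 ; low | 6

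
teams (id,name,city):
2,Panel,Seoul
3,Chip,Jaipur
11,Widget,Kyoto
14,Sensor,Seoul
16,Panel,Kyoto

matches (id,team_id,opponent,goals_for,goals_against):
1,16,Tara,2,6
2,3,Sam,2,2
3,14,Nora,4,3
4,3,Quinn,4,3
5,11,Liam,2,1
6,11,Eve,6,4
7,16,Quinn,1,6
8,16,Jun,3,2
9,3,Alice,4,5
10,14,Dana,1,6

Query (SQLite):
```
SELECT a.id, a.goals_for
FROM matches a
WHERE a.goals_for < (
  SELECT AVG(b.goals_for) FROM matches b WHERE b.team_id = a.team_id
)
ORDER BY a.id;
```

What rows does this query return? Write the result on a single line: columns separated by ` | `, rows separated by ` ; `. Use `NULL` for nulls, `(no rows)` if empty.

2 | 2 ; 5 | 2 ; 7 | 1 ; 10 | 1

For each matches row a, compute AVG(goals_for) over rows sharing a.team_id.
Keep row a if a.goals_for < that per-group AVG.
  team_id=3: AVG(goals_for) = 3.333333
  team_id=11: AVG(goals_for) = 4.0
  team_id=14: AVG(goals_for) = 2.5
  team_id=16: AVG(goals_for) = 2.0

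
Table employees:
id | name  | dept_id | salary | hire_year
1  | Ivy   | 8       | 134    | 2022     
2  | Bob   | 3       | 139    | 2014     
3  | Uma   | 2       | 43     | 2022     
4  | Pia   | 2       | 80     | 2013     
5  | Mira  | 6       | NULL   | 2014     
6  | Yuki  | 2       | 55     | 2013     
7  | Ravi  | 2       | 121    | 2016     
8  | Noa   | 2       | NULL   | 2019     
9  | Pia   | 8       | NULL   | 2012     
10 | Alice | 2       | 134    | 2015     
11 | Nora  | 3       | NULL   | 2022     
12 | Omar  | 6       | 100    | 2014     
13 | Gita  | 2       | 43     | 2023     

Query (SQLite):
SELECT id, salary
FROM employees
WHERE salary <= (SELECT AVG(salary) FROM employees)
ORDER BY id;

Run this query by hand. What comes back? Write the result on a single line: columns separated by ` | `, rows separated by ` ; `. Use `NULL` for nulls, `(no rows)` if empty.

3 | 43 ; 4 | 80 ; 6 | 55 ; 13 | 43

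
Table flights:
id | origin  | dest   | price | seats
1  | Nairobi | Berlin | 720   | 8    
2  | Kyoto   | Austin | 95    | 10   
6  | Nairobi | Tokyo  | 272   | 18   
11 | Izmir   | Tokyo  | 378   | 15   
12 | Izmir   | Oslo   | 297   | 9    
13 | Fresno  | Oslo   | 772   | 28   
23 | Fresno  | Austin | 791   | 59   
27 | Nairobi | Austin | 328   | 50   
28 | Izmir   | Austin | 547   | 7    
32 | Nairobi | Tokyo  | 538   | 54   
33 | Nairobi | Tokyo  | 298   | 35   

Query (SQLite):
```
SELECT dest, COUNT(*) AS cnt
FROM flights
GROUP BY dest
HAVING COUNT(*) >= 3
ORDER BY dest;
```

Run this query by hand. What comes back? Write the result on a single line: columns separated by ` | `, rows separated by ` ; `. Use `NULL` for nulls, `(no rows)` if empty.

Austin | 4 ; Tokyo | 4

Partition flights by dest; compute COUNT(*) within each group.
HAVING: keep groups with count ≥ 3.
  Austin: ids {2, 23, 27, 28} → COUNT(*)=4
  Berlin: ids {1} → COUNT(*)=1
  Oslo: ids {12, 13} → COUNT(*)=2
  Tokyo: ids {6, 11, 32, 33} → COUNT(*)=4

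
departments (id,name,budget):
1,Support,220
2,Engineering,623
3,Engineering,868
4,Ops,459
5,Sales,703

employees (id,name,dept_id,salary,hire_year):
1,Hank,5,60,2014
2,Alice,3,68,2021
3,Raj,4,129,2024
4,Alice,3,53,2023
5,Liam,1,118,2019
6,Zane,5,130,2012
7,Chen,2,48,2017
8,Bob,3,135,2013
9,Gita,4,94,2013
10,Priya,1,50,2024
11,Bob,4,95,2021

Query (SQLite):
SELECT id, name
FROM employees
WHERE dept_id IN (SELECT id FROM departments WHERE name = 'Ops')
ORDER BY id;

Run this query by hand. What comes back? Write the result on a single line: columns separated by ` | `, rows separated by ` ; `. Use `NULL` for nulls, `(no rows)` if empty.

Inner query: departments.id where name = 'Ops'.
Outer: keep employees rows whose dept_id is in that set.
Inner query → {4}

3 | Raj ; 9 | Gita ; 11 | Bob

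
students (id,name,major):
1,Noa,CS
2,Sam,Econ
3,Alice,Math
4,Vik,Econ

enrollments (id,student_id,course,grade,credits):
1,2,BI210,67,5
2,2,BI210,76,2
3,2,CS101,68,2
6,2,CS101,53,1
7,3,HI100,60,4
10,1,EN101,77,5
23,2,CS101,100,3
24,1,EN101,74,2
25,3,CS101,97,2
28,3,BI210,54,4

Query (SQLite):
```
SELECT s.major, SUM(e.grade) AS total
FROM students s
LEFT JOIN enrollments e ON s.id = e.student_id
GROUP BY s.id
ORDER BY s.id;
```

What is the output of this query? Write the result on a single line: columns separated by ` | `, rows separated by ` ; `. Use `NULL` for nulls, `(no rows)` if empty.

LEFT JOIN keeps every students row; unmatched ones get NULL for enrollments columns.
Group by students.id and compute SUM(e.grade). SUM over an all-NULL group is NULL.
  1: ids {10, 24} → SUM(e.grade)=151
  2: ids {1, 2, 3, 6, 23} → SUM(e.grade)=364
  3: ids {7, 25, 28} → SUM(e.grade)=211
  4: ids {—} → SUM(e.grade)=NULL

CS | 151 ; Econ | 364 ; Math | 211 ; Econ | NULL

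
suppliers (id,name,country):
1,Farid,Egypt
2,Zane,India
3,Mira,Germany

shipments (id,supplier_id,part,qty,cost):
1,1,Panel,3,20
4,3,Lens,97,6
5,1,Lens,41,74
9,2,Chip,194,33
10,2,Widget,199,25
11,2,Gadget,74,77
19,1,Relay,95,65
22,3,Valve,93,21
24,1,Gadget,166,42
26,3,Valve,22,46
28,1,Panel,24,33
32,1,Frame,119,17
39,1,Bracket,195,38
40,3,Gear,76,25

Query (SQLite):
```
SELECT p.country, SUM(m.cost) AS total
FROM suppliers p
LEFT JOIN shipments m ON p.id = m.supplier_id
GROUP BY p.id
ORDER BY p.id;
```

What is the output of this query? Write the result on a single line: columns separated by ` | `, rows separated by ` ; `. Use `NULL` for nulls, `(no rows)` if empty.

LEFT JOIN keeps every suppliers row; unmatched ones get NULL for shipments columns.
Group by suppliers.id and compute SUM(m.cost). SUM over an all-NULL group is NULL.
  1: ids {1, 5, 19, 24, 28, 32, 39} → SUM(m.cost)=289
  2: ids {9, 10, 11} → SUM(m.cost)=135
  3: ids {4, 22, 26, 40} → SUM(m.cost)=98

Egypt | 289 ; India | 135 ; Germany | 98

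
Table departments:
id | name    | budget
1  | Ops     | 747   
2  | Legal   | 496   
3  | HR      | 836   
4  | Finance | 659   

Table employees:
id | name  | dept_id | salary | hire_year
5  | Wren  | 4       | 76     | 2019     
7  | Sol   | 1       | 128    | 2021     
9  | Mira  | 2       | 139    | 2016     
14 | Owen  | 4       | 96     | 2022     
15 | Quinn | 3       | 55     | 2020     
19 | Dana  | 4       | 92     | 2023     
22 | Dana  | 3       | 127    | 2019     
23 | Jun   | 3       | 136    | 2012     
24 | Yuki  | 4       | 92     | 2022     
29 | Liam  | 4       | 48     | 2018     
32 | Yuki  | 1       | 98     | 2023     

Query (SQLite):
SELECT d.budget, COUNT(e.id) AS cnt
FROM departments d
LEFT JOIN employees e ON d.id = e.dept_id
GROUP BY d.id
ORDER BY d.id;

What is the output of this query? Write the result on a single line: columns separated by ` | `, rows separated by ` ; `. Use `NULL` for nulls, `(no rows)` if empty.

747 | 2 ; 496 | 1 ; 836 | 3 ; 659 | 5

LEFT JOIN keeps every departments row; unmatched ones get NULL for employees columns.
Group by departments.id and compute COUNT(e.id). COUNT(col) of an all-NULL group is 0.
  1: ids {7, 32} → COUNT(e.id)=2
  2: ids {9} → COUNT(e.id)=1
  3: ids {15, 22, 23} → COUNT(e.id)=3
  4: ids {5, 14, 19, 24, 29} → COUNT(e.id)=5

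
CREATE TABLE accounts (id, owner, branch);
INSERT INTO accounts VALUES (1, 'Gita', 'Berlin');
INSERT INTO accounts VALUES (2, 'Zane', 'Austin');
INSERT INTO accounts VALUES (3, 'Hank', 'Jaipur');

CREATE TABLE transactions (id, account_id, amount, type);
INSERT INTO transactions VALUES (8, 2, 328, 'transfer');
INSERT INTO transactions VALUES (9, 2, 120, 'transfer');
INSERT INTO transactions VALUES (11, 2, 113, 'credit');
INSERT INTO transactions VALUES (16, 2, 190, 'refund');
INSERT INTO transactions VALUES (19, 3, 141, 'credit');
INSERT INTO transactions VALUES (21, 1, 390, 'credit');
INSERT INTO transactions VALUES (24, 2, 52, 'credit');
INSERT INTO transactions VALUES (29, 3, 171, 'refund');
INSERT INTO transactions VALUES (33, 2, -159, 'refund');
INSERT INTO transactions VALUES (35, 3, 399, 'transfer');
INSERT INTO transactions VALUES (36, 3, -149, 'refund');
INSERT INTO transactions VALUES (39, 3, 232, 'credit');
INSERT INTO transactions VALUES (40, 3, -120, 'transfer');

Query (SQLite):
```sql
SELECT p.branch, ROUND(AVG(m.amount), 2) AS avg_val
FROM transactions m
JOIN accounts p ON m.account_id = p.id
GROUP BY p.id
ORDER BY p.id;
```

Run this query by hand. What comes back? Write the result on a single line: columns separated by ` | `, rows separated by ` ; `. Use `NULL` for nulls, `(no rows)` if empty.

Berlin | 390 ; Austin | 107.33 ; Jaipur | 112.33

Join each transactions row to its accounts via account_id.
Group joined rows by accounts.id; compute ROUND(AVG(m.amount), 2) per group.
  1: ids {21} → ROUND(AVG(m.amount), 2)=390
  2: ids {8, 9, 11, 16, 24, 33} → ROUND(AVG(m.amount), 2)=107.33
  3: ids {19, 29, 35, 36, 39, 40} → ROUND(AVG(m.amount), 2)=112.33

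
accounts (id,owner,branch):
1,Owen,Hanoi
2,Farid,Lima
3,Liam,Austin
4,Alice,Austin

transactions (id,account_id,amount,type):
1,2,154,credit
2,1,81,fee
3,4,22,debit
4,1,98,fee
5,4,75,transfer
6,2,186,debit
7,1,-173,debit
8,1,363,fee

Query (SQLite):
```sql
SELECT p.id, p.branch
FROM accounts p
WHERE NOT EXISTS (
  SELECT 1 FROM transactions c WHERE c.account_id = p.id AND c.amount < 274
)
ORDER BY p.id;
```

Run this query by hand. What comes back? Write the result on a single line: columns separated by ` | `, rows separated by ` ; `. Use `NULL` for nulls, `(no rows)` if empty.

For each accounts row, check whether any transactions with matching account_id has amount < 274.
Keep rows where that is false.

3 | Austin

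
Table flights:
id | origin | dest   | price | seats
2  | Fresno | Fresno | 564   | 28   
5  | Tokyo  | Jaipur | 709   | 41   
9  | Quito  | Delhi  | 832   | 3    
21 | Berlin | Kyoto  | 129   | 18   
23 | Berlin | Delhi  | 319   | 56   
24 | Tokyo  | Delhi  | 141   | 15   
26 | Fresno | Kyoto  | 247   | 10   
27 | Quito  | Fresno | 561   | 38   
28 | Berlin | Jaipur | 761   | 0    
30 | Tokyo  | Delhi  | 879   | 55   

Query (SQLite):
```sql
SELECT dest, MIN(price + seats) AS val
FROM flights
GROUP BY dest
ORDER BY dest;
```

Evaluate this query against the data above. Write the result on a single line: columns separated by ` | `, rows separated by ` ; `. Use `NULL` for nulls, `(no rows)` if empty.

For each row compute price + seats.
Group by dest; take MIN of the expression per group.
  Delhi: ids {9, 23, 24, 30} → MIN(price + seats)=156
  Fresno: ids {2, 27} → MIN(price + seats)=592
  Jaipur: ids {5, 28} → MIN(price + seats)=750
  Kyoto: ids {21, 26} → MIN(price + seats)=147

Delhi | 156 ; Fresno | 592 ; Jaipur | 750 ; Kyoto | 147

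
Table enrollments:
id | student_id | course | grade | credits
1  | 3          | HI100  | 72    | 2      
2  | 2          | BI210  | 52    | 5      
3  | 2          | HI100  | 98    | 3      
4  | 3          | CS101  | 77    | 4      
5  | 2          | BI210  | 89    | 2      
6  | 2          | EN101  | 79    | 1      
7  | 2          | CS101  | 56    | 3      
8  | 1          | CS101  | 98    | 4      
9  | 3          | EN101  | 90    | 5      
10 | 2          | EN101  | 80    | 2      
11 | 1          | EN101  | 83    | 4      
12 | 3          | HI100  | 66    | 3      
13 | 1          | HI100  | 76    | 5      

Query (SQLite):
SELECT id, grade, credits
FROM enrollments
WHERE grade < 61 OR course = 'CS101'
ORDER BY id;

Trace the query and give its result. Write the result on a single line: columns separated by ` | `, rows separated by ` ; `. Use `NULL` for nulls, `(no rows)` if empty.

2 | 52 | 5 ; 4 | 77 | 4 ; 7 | 56 | 3 ; 8 | 98 | 4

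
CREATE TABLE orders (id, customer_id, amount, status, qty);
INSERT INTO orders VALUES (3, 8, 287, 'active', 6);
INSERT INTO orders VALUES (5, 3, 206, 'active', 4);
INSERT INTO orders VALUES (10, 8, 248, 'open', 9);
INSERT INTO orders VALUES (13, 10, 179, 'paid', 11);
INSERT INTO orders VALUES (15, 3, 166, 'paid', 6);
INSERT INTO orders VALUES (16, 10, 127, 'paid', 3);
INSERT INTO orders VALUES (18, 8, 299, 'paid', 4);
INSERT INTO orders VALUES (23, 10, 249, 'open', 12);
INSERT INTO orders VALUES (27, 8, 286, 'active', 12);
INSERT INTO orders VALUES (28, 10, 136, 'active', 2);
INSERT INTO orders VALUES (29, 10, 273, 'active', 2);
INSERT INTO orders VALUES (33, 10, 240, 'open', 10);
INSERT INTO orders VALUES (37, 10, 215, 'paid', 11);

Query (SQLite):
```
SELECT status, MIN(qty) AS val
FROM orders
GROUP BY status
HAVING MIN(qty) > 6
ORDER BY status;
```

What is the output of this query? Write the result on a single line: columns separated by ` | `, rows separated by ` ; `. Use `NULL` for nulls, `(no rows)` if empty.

Partition orders by status; compute MIN(qty) within each group.
HAVING: keep groups where MIN(qty) > 6.
  active: ids {3, 5, 27, 28, 29} → MIN(qty)=2
  open: ids {10, 23, 33} → MIN(qty)=9
  paid: ids {13, 15, 16, 18, 37} → MIN(qty)=3

open | 9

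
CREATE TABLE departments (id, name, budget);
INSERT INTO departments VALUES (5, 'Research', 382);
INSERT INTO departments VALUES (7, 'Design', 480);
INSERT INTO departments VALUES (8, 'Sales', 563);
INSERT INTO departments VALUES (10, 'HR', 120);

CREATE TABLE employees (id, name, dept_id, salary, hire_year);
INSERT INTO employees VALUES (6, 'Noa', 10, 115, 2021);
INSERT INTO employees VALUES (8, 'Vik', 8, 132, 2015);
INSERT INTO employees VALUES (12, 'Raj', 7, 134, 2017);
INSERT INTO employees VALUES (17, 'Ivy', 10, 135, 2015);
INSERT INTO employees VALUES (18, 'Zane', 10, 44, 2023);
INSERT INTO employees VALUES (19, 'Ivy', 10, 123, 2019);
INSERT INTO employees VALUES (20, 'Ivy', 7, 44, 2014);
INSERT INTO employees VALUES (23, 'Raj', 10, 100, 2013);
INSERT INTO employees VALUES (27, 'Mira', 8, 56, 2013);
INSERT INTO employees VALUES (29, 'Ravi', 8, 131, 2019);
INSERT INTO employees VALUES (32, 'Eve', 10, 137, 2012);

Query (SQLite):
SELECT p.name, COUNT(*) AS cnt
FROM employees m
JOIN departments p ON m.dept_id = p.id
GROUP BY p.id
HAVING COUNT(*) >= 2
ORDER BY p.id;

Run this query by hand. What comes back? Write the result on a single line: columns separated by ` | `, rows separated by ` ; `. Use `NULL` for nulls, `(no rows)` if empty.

Design | 2 ; Sales | 3 ; HR | 6

Join each employees row to its departments via dept_id.
Group joined rows by departments.id; compute COUNT(*) per group.
HAVING: keep groups with count ≥ 2.
  7: ids {12, 20} → COUNT(*)=2
  8: ids {8, 27, 29} → COUNT(*)=3
  10: ids {6, 17, 18, 19, 23, 32} → COUNT(*)=6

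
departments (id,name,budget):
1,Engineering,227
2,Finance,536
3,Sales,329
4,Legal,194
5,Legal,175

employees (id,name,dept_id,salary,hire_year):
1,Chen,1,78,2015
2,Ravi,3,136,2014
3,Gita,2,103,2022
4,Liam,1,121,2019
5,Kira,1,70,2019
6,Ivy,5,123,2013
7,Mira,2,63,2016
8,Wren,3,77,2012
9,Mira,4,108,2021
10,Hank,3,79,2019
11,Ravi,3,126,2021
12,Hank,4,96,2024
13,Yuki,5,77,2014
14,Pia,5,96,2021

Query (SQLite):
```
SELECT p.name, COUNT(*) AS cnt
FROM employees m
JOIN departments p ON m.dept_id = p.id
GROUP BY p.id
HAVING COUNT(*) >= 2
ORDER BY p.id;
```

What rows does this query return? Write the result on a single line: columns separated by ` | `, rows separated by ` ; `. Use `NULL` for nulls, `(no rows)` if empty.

Engineering | 3 ; Finance | 2 ; Sales | 4 ; Legal | 2 ; Legal | 3

Join each employees row to its departments via dept_id.
Group joined rows by departments.id; compute COUNT(*) per group.
HAVING: keep groups with count ≥ 2.
  1: ids {1, 4, 5} → COUNT(*)=3
  2: ids {3, 7} → COUNT(*)=2
  3: ids {2, 8, 10, 11} → COUNT(*)=4
  4: ids {9, 12} → COUNT(*)=2
  5: ids {6, 13, 14} → COUNT(*)=3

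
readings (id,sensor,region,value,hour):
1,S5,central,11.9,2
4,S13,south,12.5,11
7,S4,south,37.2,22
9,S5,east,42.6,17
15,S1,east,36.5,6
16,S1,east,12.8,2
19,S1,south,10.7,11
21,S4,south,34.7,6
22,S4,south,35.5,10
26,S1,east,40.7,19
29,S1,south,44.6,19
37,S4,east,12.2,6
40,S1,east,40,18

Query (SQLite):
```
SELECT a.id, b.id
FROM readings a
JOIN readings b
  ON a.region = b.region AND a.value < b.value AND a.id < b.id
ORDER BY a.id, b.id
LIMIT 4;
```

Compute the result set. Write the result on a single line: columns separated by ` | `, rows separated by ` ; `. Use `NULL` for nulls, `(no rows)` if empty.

4 | 7 ; 4 | 21 ; 4 | 22 ; 4 | 29

Pairs (a,b) with same region, a.value < b.value, a.id < b.id.
region groups: central:{1} east:{9,15,16,26,37,40} south:{4,7,19,21,22,29}
Ordered by (a.id, b.id); first 4.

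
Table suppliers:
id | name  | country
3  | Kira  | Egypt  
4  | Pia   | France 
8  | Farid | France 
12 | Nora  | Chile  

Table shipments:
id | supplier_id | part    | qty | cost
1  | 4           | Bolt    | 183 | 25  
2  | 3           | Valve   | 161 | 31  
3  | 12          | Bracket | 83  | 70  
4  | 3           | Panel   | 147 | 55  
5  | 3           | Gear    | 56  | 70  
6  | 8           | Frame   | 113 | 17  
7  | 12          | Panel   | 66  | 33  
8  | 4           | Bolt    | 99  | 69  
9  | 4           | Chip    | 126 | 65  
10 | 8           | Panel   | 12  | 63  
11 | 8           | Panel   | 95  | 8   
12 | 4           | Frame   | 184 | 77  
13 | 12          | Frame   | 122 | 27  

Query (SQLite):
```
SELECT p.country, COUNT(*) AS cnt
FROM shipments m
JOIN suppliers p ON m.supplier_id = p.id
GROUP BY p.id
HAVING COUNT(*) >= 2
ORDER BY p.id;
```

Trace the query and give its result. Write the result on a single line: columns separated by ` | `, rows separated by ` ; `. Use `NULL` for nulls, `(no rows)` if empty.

Join each shipments row to its suppliers via supplier_id.
Group joined rows by suppliers.id; compute COUNT(*) per group.
HAVING: keep groups with count ≥ 2.
  3: ids {2, 4, 5} → COUNT(*)=3
  4: ids {1, 8, 9, 12} → COUNT(*)=4
  8: ids {6, 10, 11} → COUNT(*)=3
  12: ids {3, 7, 13} → COUNT(*)=3

Egypt | 3 ; France | 4 ; France | 3 ; Chile | 3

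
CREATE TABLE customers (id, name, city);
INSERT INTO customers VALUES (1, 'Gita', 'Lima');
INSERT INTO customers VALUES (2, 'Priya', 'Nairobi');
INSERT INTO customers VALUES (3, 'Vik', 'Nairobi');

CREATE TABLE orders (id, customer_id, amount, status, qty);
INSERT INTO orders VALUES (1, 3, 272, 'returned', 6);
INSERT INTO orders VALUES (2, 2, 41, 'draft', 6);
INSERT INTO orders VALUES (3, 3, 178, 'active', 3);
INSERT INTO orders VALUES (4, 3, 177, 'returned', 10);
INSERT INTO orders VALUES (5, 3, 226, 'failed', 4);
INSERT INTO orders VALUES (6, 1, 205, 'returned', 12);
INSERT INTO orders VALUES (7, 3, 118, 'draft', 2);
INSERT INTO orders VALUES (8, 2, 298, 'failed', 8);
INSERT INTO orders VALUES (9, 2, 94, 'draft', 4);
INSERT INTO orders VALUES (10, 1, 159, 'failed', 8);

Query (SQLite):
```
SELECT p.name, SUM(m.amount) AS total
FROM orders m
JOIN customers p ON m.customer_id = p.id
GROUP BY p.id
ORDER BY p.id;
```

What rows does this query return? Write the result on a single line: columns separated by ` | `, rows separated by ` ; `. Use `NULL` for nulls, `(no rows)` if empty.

Join each orders row to its customers via customer_id.
Group joined rows by customers.id; compute SUM(m.amount) per group.
  1: ids {6, 10} → SUM(m.amount)=364
  2: ids {2, 8, 9} → SUM(m.amount)=433
  3: ids {1, 3, 4, 5, 7} → SUM(m.amount)=971

Gita | 364 ; Priya | 433 ; Vik | 971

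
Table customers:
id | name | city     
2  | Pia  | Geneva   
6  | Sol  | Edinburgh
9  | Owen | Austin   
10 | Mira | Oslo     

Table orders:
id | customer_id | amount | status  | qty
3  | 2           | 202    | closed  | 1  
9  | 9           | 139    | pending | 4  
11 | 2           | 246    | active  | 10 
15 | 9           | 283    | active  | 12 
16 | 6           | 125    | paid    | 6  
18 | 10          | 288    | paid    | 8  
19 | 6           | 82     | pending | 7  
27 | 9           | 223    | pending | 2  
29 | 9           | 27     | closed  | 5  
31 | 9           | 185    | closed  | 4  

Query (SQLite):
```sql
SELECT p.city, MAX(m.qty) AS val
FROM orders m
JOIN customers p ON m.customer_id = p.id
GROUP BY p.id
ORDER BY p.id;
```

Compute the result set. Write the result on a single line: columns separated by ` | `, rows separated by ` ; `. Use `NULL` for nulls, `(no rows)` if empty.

Join each orders row to its customers via customer_id.
Group joined rows by customers.id; compute MAX(m.qty) per group.
  2: ids {3, 11} → MAX(m.qty)=10
  6: ids {16, 19} → MAX(m.qty)=7
  9: ids {9, 15, 27, 29, 31} → MAX(m.qty)=12
  10: ids {18} → MAX(m.qty)=8

Geneva | 10 ; Edinburgh | 7 ; Austin | 12 ; Oslo | 8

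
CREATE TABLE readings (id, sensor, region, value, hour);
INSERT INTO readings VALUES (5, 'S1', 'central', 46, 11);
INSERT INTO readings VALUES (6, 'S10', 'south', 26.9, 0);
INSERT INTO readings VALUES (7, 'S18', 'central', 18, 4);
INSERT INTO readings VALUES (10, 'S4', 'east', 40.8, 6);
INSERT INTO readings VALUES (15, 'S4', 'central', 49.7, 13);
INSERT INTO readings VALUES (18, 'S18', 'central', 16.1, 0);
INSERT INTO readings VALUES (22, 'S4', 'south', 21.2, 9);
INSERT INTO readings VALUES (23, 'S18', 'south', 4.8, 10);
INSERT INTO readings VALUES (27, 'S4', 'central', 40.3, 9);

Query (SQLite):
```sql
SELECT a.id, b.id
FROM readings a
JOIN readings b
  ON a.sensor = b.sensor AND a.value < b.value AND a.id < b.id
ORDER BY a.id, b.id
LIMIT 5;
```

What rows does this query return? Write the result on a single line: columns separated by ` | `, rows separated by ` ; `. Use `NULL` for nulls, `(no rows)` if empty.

10 | 15 ; 22 | 27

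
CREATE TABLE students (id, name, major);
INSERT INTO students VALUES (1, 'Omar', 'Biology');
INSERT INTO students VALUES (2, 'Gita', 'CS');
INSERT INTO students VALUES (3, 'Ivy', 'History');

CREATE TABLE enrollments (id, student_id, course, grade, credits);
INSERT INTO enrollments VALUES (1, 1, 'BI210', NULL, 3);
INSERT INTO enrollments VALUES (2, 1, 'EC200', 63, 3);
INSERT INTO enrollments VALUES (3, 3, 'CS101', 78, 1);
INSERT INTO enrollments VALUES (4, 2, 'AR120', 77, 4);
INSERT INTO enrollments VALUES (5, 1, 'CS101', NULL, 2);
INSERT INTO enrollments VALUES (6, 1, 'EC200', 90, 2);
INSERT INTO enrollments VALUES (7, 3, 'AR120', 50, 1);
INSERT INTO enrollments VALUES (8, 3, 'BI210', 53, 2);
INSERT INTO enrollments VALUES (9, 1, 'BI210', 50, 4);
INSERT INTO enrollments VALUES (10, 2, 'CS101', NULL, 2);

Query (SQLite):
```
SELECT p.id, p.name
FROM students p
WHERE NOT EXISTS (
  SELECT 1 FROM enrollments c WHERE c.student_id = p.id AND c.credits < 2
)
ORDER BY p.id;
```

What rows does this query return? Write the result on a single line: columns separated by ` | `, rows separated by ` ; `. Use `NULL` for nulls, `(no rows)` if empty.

1 | Omar ; 2 | Gita

For each students row, check whether any enrollments with matching student_id has credits < 2.
Keep rows where that is false.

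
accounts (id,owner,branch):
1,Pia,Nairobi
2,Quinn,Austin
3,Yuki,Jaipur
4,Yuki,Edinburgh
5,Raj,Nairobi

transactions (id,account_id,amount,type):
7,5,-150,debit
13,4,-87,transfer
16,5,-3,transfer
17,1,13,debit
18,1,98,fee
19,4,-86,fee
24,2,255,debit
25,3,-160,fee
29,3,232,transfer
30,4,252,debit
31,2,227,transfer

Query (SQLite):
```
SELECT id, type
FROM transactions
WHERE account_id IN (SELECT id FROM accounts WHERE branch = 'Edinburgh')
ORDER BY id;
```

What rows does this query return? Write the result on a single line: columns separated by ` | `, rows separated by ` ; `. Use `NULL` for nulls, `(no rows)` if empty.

13 | transfer ; 19 | fee ; 30 | debit

Inner query: accounts.id where branch = 'Edinburgh'.
Outer: keep transactions rows whose account_id is in that set.
Inner query → {4}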